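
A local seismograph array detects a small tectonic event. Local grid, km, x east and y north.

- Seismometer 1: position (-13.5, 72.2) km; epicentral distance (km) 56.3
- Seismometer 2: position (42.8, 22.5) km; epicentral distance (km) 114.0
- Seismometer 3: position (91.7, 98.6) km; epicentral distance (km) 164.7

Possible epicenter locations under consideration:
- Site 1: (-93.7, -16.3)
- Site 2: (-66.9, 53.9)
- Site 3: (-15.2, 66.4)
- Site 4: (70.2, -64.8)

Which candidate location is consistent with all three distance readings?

For each candidate, compare |candidate − station| to the reported distance:
Site 1: residuals Seismometer 1 63.1, Seismometer 2 27.9, Seismometer 3 53.4 → max 63.1 km
Site 2: residuals Seismometer 1 0.1, Seismometer 2 0.1, Seismometer 3 0.1 → max 0.1 km
Site 3: residuals Seismometer 1 50.3, Seismometer 2 41.3, Seismometer 3 53.1 → max 53.1 km
Site 4: residuals Seismometer 1 104.2, Seismometer 2 22.5, Seismometer 3 0.1 → max 104.2 km
Only Site 2 has all residuals ≈ 0.

Site 2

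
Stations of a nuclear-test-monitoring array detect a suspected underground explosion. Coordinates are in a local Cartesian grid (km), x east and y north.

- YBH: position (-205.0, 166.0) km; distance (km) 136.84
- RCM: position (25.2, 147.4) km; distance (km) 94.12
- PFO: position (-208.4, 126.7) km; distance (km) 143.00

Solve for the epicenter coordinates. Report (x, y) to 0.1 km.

-68.5 km east, 156.3 km north

Circle about each station: (x + 205.0)² + (y − 166.0)² = 136.84²; (x − 25.2)² + (y − 147.4)² = 94.12²; (x + 208.4)² + (y − 126.7)² = 143.00².
Subtracting pairs of circle equations eliminates x²+y² and gives linear equations (the radical axes):
460.4 x − 37.2 y = -37352.59
-6.8 x − 78.6 y = -11821.36
Solving the 2×2 system: x ≈ -68.5, y ≈ 156.3 km.
Check against YBH (with the unrounded x, y): √((x + 205.0)²+(y − 166.0)²) = 136.84 ≈ 136.84 km. ✓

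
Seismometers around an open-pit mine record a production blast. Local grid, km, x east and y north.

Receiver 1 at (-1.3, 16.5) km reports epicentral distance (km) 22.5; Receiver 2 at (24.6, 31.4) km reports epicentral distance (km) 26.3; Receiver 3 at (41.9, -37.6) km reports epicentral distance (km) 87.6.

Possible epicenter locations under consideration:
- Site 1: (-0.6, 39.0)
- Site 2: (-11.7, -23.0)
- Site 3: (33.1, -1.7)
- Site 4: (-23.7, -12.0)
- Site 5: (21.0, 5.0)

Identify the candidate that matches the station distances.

For each candidate, compare |candidate − station| to the reported distance:
Site 1: residuals Receiver 1 0.0, Receiver 2 0.0, Receiver 3 0.0 → max 0.0 km
Site 2: residuals Receiver 1 18.3, Receiver 2 39.1, Receiver 3 32.0 → max 39.1 km
Site 3: residuals Receiver 1 16.4, Receiver 2 7.9, Receiver 3 50.6 → max 50.6 km
Site 4: residuals Receiver 1 13.7, Receiver 2 38.6, Receiver 3 17.2 → max 38.6 km
Site 5: residuals Receiver 1 2.6, Receiver 2 0.3, Receiver 3 40.1 → max 40.1 km
Only Site 1 has all residuals ≈ 0.

Site 1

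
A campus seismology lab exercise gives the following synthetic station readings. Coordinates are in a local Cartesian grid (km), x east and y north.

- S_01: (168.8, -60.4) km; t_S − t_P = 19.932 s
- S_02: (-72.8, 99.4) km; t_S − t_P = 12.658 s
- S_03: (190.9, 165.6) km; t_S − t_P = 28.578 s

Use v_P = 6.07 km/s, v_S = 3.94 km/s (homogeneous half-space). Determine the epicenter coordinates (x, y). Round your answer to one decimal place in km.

x ≈ -54.2 km, y ≈ -41.5 km

Distance from S−P lag: d = Δt · v_P v_S / (v_P − v_S) = Δt · (6.07·3.94)/(6.07−3.94) ≈ 11.2281·Δt.
So d_S_01 = 223.80, d_S_02 = 142.12, d_S_03 = 320.88 km.
Circle about each station: (x − 168.8)² + (y + 60.4)² = 223.80²; (x + 72.8)² + (y − 99.4)² = 142.12²; (x − 190.9)² + (y − 165.6)² = 320.88².
Subtracting the S_01 equation from the S_02 and S_03 equations removes the quadratic terms:
-483.2 x + 319.6 y = 12926.95
44.2 x + 452.0 y = -21152.96
Solving the 2×2 system: x ≈ -54.2, y ≈ -41.5 km.
Check against S_01 (with the unrounded x, y): √((x − 168.8)²+(y + 60.4)²) = 223.80 ≈ 223.80 km. ✓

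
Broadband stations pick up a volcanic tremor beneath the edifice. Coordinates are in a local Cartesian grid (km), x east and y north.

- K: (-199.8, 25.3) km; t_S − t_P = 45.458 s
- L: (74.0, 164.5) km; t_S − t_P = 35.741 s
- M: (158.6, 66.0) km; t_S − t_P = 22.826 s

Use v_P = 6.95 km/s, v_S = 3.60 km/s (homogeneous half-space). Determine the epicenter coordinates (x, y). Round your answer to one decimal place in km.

Distance from S−P lag: d = Δt · v_P v_S / (v_P − v_S) = Δt · (6.95·3.60)/(6.95−3.60) ≈ 7.4687·Δt.
So d_K = 339.51, d_L = 266.94, d_M = 170.48 km.
Circle about each station: (x + 199.8)² + (y − 25.3)² = 339.51²; (x − 74.0)² + (y − 164.5)² = 266.94²; (x − 158.6)² + (y − 66.0)² = 170.48².
Subtracting pairs of circle equations eliminates x²+y² and gives linear equations (the radical axes):
547.6 x + 278.4 y = 35986.20
716.8 x + 81.4 y = 75153.44
Solving the 2×2 system: x ≈ 116.1, y ≈ -99.1 km.
Check against K (with the unrounded x, y): √((x + 199.8)²+(y − 25.3)²) = 339.51 ≈ 339.51 km. ✓

(116.1, -99.1)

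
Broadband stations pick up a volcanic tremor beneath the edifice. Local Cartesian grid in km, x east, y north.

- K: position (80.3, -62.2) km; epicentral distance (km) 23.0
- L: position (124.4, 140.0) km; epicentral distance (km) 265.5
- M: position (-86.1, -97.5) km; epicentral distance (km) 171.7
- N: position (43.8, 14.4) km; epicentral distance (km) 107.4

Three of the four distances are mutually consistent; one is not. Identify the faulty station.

Solve using three stations at a time. Using K, M, N (subtract circle equations pairwise → linear system) gives (x, y) ≈ (85.1, -84.7).
Distances from that point to each station vs reported:
  K: calculated 23.1 vs reported 23.0 → residual 0.1 km
  L: calculated 228.1 vs reported 265.5 → residual 37.4 km
  M: calculated 171.7 vs reported 171.7 → residual 0.0 km
  N: calculated 107.4 vs reported 107.4 → residual 0.0 km
K, M, N are mutually consistent (residuals ≈ 0); L is off by 37.4 km.

L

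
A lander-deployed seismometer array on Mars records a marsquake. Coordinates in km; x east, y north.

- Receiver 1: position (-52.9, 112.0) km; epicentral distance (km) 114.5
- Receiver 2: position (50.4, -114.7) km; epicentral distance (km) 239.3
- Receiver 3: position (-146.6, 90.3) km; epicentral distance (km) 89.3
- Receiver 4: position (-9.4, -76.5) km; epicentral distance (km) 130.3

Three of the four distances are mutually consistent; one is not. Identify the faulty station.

Solve using three stations at a time. Using Receiver 1, Receiver 3, Receiver 4 (subtract circle equations pairwise → linear system) gives (x, y) ≈ (-106.2, 10.7).
Distances from that point to each station vs reported:
  Receiver 1: calculated 114.5 vs reported 114.5 → residual 0.0 km
  Receiver 2: calculated 200.6 vs reported 239.3 → residual 38.7 km
  Receiver 3: calculated 89.3 vs reported 89.3 → residual 0.0 km
  Receiver 4: calculated 130.3 vs reported 130.3 → residual 0.0 km
Receiver 1, Receiver 3, Receiver 4 are mutually consistent (residuals ≈ 0); Receiver 2 is off by 38.7 km.

Receiver 2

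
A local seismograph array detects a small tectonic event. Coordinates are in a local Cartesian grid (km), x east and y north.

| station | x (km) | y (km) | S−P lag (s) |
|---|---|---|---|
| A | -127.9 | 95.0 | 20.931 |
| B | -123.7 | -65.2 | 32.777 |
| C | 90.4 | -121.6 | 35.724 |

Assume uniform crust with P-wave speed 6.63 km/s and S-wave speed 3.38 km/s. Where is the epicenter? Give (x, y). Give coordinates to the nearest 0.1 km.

15.3 km east, 113.0 km north

Distance from S−P lag: d = Δt · v_P v_S / (v_P − v_S) = Δt · (6.63·3.38)/(6.63−3.38) ≈ 6.8952·Δt.
So d_A = 144.32, d_B = 226.00, d_C = 246.32 km.
Circle about each station: (x + 127.9)² + (y − 95.0)² = 144.32²; (x + 123.7)² + (y + 65.2)² = 226.00²; (x − 90.4)² + (y + 121.6)² = 246.32².
Subtracting the A equation from the B and C equations removes the quadratic terms:
8.4 x − 320.4 y = -36078.42
436.6 x − 433.2 y = -42269.97
Solving the 2×2 system: x ≈ 15.3, y ≈ 113.0 km.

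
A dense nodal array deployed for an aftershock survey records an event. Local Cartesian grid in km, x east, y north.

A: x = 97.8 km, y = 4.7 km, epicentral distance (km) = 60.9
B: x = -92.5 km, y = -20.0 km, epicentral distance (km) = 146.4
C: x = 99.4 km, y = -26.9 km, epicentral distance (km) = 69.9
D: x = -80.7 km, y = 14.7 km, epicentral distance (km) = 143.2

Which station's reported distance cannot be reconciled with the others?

Solve using three stations at a time. Using A, B, D (subtract circle equations pairwise → linear system) gives (x, y) ≈ (53.0, -36.8).
Distances from that point to each station vs reported:
  A: calculated 61.0 vs reported 60.9 → residual 0.1 km
  B: calculated 146.5 vs reported 146.4 → residual 0.1 km
  C: calculated 47.4 vs reported 69.9 → residual 22.5 km
  D: calculated 143.3 vs reported 143.2 → residual 0.1 km
A, B, D are mutually consistent (residuals ≈ 0); C is off by 22.5 km.

C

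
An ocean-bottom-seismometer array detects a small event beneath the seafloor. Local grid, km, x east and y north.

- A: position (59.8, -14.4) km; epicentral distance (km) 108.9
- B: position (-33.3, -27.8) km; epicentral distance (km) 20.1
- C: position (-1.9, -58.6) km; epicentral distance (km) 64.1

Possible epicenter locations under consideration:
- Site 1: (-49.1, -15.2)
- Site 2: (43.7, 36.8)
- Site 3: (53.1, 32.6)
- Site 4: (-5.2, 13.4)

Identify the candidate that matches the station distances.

Site 1

For each candidate, compare |candidate − station| to the reported distance:
Site 1: residuals A 0.0, B 0.1, C 0.0 → max 0.1 km
Site 2: residuals A 55.2, B 80.4, C 41.6 → max 80.4 km
Site 3: residuals A 61.4, B 85.3, C 42.4 → max 85.3 km
Site 4: residuals A 38.2, B 29.8, C 8.0 → max 38.2 km
Only Site 1 has all residuals ≈ 0.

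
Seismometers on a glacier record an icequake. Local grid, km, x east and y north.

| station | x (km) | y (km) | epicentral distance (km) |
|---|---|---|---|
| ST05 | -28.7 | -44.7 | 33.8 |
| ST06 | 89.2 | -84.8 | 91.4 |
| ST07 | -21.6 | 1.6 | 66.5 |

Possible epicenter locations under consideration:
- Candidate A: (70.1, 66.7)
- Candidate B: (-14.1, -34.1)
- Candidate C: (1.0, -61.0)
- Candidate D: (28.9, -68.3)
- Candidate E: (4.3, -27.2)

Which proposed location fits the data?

Candidate C

For each candidate, compare |candidate − station| to the reported distance:
Candidate A: residuals ST05 115.1, ST06 61.3, ST07 46.0 → max 115.1 km
Candidate B: residuals ST05 15.8, ST06 23.7, ST07 30.0 → max 30.0 km
Candidate C: residuals ST05 0.1, ST06 0.0, ST07 0.1 → max 0.1 km
Candidate D: residuals ST05 28.4, ST06 28.9, ST07 19.7 → max 28.9 km
Candidate E: residuals ST05 3.6, ST06 11.2, ST07 27.8 → max 27.8 km
Only Candidate C has all residuals ≈ 0.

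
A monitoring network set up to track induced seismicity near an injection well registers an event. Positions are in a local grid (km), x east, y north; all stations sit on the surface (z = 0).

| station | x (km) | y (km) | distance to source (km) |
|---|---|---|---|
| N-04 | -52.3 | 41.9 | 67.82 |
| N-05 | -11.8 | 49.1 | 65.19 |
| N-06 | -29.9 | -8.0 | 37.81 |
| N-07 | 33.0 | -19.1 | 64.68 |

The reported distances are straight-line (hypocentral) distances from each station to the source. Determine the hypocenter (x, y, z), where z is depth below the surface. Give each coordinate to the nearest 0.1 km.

(-18.8, -4.8, 36.0)

Each station gives a sphere (x−x_i)² + (y−y_i)² + z² = d_i² (stations at z=0).
Subtracting the N-04 sphere from N-05 and N-06: z² cancels, leaving linear equations in x and y:
81.0 x + 14.4 y = -1591.03
44.8 x − 99.8 y = -362.93
Solving: x ≈ -18.789, y ≈ -4.798 km (keep extra digits for the depth step; rounded: -18.8, -4.8).
Then from the N-04 sphere: z² = 67.82² − (x + 52.3)² − (y − 41.9)² with x = -18.789, y = -4.798, so z ≈ 35.998 ≈ 36.0 km.
Check against N-07 (with the unrounded solution): distance 64.67 ≈ 64.68 km. ✓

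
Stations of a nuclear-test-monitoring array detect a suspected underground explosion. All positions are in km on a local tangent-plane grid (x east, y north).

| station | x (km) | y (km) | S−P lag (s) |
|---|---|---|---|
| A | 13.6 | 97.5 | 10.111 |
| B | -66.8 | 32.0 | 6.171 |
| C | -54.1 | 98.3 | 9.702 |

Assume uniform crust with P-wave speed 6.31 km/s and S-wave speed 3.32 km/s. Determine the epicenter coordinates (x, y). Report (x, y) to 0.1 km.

Distance from S−P lag: d = Δt · v_P v_S / (v_P − v_S) = Δt · (6.31·3.32)/(6.31−3.32) ≈ 7.0064·Δt.
So d_A = 70.84, d_B = 43.24, d_C = 67.98 km.
Circle about each station: (x − 13.6)² + (y − 97.5)² = 70.84²; (x + 66.8)² + (y − 32.0)² = 43.24²; (x + 54.1)² + (y − 98.3)² = 67.98².
Subtracting the A equation from the B and C equations removes the quadratic terms:
-160.8 x − 131.0 y = -1056.36
-135.4 x + 1.6 y = 3295.52
Solving the 2×2 system: x ≈ -23.9, y ≈ 37.4 km.
Check against A (with the unrounded x, y): √((x − 13.6)²+(y − 97.5)²) = 70.84 ≈ 70.84 km. ✓

-23.9 km east, 37.4 km north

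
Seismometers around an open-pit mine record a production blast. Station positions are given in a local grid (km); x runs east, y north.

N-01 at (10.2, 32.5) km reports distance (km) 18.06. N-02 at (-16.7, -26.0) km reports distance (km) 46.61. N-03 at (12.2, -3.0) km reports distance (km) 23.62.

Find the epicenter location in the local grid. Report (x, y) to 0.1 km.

0.3 km east, 17.4 km north

Circle about each station: (x − 10.2)² + (y − 32.5)² = 18.06²; (x + 16.7)² + (y + 26.0)² = 46.61²; (x − 12.2)² + (y + 3.0)² = 23.62².
Subtracting pairs of circle equations eliminates x²+y² and gives linear equations (the radical axes):
-53.8 x − 117.0 y = -2051.73
4.0 x − 71.0 y = -1234.19
Solving the 2×2 system: x ≈ 0.3, y ≈ 17.4 km.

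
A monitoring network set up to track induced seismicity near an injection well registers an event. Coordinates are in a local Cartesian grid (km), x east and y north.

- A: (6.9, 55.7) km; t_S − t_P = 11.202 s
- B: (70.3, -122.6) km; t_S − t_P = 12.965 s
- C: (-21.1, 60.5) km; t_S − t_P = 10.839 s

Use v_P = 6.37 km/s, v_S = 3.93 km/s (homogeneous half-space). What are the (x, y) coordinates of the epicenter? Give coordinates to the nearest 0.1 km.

x ≈ -40.5 km, y ≈ -49.0 km

Distance from S−P lag: d = Δt · v_P v_S / (v_P − v_S) = Δt · (6.37·3.93)/(6.37−3.93) ≈ 10.2599·Δt.
So d_A = 114.93, d_B = 133.02, d_C = 111.21 km.
Circle about each station: (x − 6.9)² + (y − 55.7)² = 114.93²; (x − 70.3)² + (y + 122.6)² = 133.02²; (x + 21.1)² + (y − 60.5)² = 111.21².
Subtracting pairs of circle equations eliminates x²+y² and gives linear equations (the radical axes):
126.8 x − 356.6 y = 12337.33
-56.0 x + 9.6 y = 1796.60
Solving the 2×2 system: x ≈ -40.5, y ≈ -49.0 km.
Check against A (with the unrounded x, y): √((x − 6.9)²+(y − 55.7)²) = 114.91 ≈ 114.93 km. ✓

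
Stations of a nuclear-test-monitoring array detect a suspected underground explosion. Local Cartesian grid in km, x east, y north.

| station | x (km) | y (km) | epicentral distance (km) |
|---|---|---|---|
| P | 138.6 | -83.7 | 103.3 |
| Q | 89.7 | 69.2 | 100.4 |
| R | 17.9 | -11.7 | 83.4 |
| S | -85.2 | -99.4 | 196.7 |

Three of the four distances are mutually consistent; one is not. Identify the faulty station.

P

Solve using three stations at a time. Using Q, R, S (subtract circle equations pairwise → linear system) gives (x, y) ≈ (99.4, -31.0).
Distances from that point to each station vs reported:
  P: calculated 65.7 vs reported 103.3 → residual 37.6 km
  Q: calculated 100.7 vs reported 100.4 → residual 0.3 km
  R: calculated 83.8 vs reported 83.4 → residual 0.4 km
  S: calculated 196.9 vs reported 196.7 → residual 0.2 km
Q, R, S are mutually consistent (residuals ≈ 0); P is off by 37.6 km.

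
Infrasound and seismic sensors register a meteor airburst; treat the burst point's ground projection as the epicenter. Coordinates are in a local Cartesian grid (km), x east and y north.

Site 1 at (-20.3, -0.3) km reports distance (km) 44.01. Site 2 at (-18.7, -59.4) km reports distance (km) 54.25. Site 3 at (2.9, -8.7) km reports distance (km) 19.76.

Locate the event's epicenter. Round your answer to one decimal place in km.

Circle about each station: (x + 20.3)² + (y + 0.3)² = 44.01²; (x + 18.7)² + (y + 59.4)² = 54.25²; (x − 2.9)² + (y + 8.7)² = 19.76².
Subtracting the Site 1 equation from the Site 2 and Site 3 equations removes the quadratic terms:
3.2 x − 118.2 y = 2459.69
46.4 x − 16.8 y = 1218.34
Solving the 2×2 system: x ≈ 18.9, y ≈ -20.3 km.
Check against Site 1 (with the unrounded x, y): √((x + 20.3)²+(y + 0.3)²) = 44.01 ≈ 44.01 km. ✓

18.9 km east, -20.3 km north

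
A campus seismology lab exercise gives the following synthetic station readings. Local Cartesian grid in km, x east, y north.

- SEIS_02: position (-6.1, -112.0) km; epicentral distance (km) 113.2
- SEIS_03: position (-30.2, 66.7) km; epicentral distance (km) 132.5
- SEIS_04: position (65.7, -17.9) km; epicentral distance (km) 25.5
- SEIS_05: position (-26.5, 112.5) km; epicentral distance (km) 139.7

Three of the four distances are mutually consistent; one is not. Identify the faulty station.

SEIS_03

Solve using three stations at a time. Using SEIS_02, SEIS_04, SEIS_05 (subtract circle equations pairwise → linear system) gives (x, y) ≈ (41.7, -9.4).
Distances from that point to each station vs reported:
  SEIS_02: calculated 113.2 vs reported 113.2 → residual 0.0 km
  SEIS_03: calculated 104.7 vs reported 132.5 → residual 27.8 km
  SEIS_04: calculated 25.4 vs reported 25.5 → residual 0.1 km
  SEIS_05: calculated 139.7 vs reported 139.7 → residual 0.0 km
SEIS_02, SEIS_04, SEIS_05 are mutually consistent (residuals ≈ 0); SEIS_03 is off by 27.8 km.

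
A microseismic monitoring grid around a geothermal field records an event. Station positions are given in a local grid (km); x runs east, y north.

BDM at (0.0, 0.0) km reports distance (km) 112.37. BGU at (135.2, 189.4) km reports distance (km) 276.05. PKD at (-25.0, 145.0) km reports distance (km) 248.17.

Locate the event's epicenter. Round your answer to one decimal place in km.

Circle about each station: x² + y² = 112.37²; (x − 135.2)² + (y − 189.4)² = 276.05²; (x + 25.0)² + (y − 145.0)² = 248.17².
Subtracting the BDM equation from the BGU and PKD equations removes the quadratic terms:
270.4 x + 378.8 y = -9425.19
-50.0 x + 290.0 y = -27311.33
Solving the 2×2 system: x ≈ 78.2, y ≈ -80.7 km.

x ≈ 78.2 km, y ≈ -80.7 km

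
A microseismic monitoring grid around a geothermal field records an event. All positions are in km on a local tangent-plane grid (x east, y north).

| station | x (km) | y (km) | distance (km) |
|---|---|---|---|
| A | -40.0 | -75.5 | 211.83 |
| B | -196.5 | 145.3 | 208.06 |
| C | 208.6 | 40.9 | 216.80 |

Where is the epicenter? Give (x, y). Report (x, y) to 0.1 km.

Circle about each station: (x + 40.0)² + (y + 75.5)² = 211.83²; (x + 196.5)² + (y − 145.3)² = 208.06²; (x − 208.6)² + (y − 40.9)² = 216.80².
Subtracting the A equation from the B and C equations removes the quadratic terms:
-313.0 x + 441.6 y = 54007.08
497.2 x + 232.8 y = 35756.23
Solving the 2×2 system: x ≈ 11.0, y ≈ 130.1 km.

(11.0, 130.1)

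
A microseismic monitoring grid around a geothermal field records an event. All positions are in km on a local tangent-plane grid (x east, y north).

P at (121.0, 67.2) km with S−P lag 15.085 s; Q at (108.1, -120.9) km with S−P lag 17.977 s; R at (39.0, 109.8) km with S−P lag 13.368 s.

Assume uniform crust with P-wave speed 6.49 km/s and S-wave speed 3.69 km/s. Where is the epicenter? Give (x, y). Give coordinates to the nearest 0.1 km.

x ≈ 11.6 km, y ≈ -1.2 km

Distance from S−P lag: d = Δt · v_P v_S / (v_P − v_S) = Δt · (6.49·3.69)/(6.49−3.69) ≈ 8.5529·Δt.
So d_P = 129.02, d_Q = 153.76, d_R = 114.34 km.
Circle about each station: (x − 121.0)² + (y − 67.2)² = 129.02²; (x − 108.1)² + (y + 120.9)² = 153.76²; (x − 39.0)² + (y − 109.8)² = 114.34².
Subtracting the P equation from the Q and R equations removes the quadratic terms:
-25.8 x − 376.2 y = 149.60
-164.0 x + 85.2 y = -2007.28
Solving the 2×2 system: x ≈ 11.6, y ≈ -1.2 km.
Check against P (with the unrounded x, y): √((x − 121.0)²+(y − 67.2)²) = 129.00 ≈ 129.02 km. ✓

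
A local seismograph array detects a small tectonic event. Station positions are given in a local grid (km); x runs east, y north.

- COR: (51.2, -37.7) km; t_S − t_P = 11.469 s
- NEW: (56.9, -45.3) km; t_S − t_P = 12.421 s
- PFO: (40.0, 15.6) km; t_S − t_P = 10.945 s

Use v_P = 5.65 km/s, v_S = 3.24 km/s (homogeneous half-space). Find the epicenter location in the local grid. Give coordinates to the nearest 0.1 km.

x ≈ -34.4 km, y ≈ -21.5 km

Distance from S−P lag: d = Δt · v_P v_S / (v_P − v_S) = Δt · (5.65·3.24)/(5.65−3.24) ≈ 7.5959·Δt.
So d_COR = 87.12, d_NEW = 94.35, d_PFO = 83.14 km.
Circle about each station: (x − 51.2)² + (y + 37.7)² = 87.12²; (x − 56.9)² + (y + 45.3)² = 94.35²; (x − 40.0)² + (y − 15.6)² = 83.14².
Subtracting the COR equation from the NEW and PFO equations removes the quadratic terms:
11.4 x − 15.2 y = -65.06
-22.4 x + 106.6 y = -1521.74
Solving the 2×2 system: x ≈ -34.4, y ≈ -21.5 km.
Check against COR (with the unrounded x, y): √((x − 51.2)²+(y + 37.7)²) = 87.09 ≈ 87.12 km. ✓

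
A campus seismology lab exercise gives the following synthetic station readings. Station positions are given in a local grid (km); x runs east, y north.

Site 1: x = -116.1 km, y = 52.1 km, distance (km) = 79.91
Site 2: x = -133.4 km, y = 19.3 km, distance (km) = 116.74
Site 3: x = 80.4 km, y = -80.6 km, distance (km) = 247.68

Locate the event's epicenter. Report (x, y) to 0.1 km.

(-69.2, 116.8)

Circle about each station: (x + 116.1)² + (y − 52.1)² = 79.91²; (x + 133.4)² + (y − 19.3)² = 116.74²; (x − 80.4)² + (y + 80.6)² = 247.68².
Subtracting the Site 1 equation from the Site 2 and Site 3 equations removes the quadratic terms:
-34.6 x − 65.6 y = -5268.19
393.0 x − 265.4 y = -58192.87
Solving the 2×2 system: x ≈ -69.2, y ≈ 116.8 km.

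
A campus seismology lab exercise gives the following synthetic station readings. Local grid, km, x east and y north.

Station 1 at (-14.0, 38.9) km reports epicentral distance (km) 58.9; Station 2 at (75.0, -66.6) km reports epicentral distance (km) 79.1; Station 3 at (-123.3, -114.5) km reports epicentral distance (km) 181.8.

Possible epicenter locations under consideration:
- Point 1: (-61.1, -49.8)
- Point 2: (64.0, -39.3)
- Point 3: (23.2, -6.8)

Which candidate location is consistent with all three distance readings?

For each candidate, compare |candidate − station| to the reported distance:
Point 1: residuals Station 1 41.5, Station 2 58.0, Station 3 92.1 → max 92.1 km
Point 2: residuals Station 1 51.6, Station 2 49.7, Station 3 20.0 → max 51.6 km
Point 3: residuals Station 1 0.0, Station 2 0.0, Station 3 0.0 → max 0.0 km
Only Point 3 has all residuals ≈ 0.

Point 3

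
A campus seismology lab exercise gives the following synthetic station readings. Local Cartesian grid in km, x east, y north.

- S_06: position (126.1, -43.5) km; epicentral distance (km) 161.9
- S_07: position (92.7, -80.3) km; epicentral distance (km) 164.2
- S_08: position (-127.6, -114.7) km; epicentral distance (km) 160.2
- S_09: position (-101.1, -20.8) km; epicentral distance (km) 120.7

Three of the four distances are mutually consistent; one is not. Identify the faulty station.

Solve using three stations at a time. Using S_06, S_07, S_09 (subtract circle equations pairwise → linear system) gives (x, y) ≈ (-4.7, 51.9).
Distances from that point to each station vs reported:
  S_06: calculated 161.9 vs reported 161.9 → residual 0.0 km
  S_07: calculated 164.2 vs reported 164.2 → residual 0.0 km
  S_08: calculated 207.0 vs reported 160.2 → residual 46.8 km
  S_09: calculated 120.7 vs reported 120.7 → residual 0.0 km
S_06, S_07, S_09 are mutually consistent (residuals ≈ 0); S_08 is off by 46.8 km.

S_08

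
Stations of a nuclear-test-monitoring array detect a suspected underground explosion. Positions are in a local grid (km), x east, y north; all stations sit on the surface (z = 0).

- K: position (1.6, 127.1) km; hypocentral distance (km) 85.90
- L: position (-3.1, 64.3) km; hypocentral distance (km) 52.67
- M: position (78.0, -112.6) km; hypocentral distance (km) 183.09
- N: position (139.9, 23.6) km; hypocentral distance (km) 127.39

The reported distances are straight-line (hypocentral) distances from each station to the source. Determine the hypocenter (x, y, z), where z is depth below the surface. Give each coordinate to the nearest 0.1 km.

x ≈ 25.1 km, y ≈ 57.1 km, depth ≈ 43.9 km

Each station gives a sphere (x−x_i)² + (y−y_i)² + z² = d_i² (stations at z=0).
Subtracting the K sphere from L and M: z² cancels, leaving linear equations in x and y:
-9.4 x − 125.6 y = -7408.19
152.8 x − 479.4 y = -23537.35
Solving: x ≈ 25.116, y ≈ 57.103 km (keep extra digits for the depth step; rounded: 25.1, 57.1).
Then from the K sphere: z² = 85.90² − (x − 1.6)² − (y − 127.1)² with x = 25.116, y = 57.103, so z ≈ 43.889 ≈ 43.9 km.
Check against N (with the unrounded solution): distance 127.37 ≈ 127.39 km. ✓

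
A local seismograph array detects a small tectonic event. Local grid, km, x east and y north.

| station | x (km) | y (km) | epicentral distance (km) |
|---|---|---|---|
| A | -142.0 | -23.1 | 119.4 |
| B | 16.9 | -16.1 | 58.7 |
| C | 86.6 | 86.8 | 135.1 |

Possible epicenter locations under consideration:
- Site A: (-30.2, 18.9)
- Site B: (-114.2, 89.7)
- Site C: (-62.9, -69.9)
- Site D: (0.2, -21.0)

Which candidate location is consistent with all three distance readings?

For each candidate, compare |candidate − station| to the reported distance:
Site A: residuals A 0.0, B 0.0, C 0.0 → max 0.0 km
Site B: residuals A 3.2, B 109.8, C 65.7 → max 109.8 km
Site C: residuals A 27.5, B 37.5, C 81.5 → max 81.5 km
Site D: residuals A 22.8, B 41.3, C 3.1 → max 41.3 km
Only Site A has all residuals ≈ 0.

Site A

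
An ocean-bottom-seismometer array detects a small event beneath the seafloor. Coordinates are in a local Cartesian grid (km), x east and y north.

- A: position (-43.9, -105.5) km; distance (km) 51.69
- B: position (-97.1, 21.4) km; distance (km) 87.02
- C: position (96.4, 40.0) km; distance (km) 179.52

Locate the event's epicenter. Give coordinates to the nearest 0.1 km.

(-55.8, -55.2)

Circle about each station: (x + 43.9)² + (y + 105.5)² = 51.69²; (x + 97.1)² + (y − 21.4)² = 87.02²; (x − 96.4)² + (y − 40.0)² = 179.52².
Subtracting pairs of circle equations eliminates x²+y² and gives linear equations (the radical axes):
-106.4 x + 253.8 y = -8071.71
280.6 x + 291.0 y = -31720.07
Solving the 2×2 system: x ≈ -55.8, y ≈ -55.2 km.
Check against A (with the unrounded x, y): √((x + 43.9)²+(y + 105.5)²) = 51.69 ≈ 51.69 km. ✓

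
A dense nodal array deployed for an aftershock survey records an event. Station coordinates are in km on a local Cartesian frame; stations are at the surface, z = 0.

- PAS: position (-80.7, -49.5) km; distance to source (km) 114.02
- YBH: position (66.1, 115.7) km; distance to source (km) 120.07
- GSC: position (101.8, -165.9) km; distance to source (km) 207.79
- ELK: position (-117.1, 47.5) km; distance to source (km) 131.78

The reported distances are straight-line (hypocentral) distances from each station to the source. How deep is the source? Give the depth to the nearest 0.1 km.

Each station gives a sphere (x−x_i)² + (y−y_i)² + z² = d_i² (stations at z=0).
Subtracting the PAS sphere from YBH and GSC: z² cancels, leaving linear equations in x and y:
293.6 x + 330.4 y = 7376.72
365.0 x − 232.8 y = -1252.81
Solving: x ≈ 6.898, y ≈ 16.197 km (keep extra digits for the depth step; rounded: 6.9, 16.2).
Then from the PAS sphere: z² = 114.02² − (x + 80.7)² − (y + 49.5)² with x = 6.898, y = 16.197, so z ≈ 31.797 ≈ 31.8 km.
Check against ELK (with the unrounded solution): distance 131.78 ≈ 131.78 km. ✓

z ≈ 31.8 km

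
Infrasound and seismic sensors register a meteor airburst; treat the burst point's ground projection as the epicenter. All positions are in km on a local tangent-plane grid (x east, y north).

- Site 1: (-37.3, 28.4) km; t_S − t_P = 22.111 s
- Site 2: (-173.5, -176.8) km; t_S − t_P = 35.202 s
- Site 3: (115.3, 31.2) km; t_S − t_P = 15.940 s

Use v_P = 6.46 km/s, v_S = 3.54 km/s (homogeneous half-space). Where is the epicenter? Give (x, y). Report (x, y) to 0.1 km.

(88.4, -90.7)

Distance from S−P lag: d = Δt · v_P v_S / (v_P − v_S) = Δt · (6.46·3.54)/(6.46−3.54) ≈ 7.8316·Δt.
So d_Site 1 = 173.17, d_Site 2 = 275.69, d_Site 3 = 124.84 km.
Circle about each station: (x + 37.3)² + (y − 28.4)² = 173.17²; (x + 173.5)² + (y + 176.8)² = 275.69²; (x − 115.3)² + (y − 31.2)² = 124.84².
Subtracting the Site 1 equation from the Site 2 and Site 3 equations removes the quadratic terms:
-272.4 x − 410.4 y = 13145.51
305.2 x + 5.6 y = 26472.50
Solving the 2×2 system: x ≈ 88.4, y ≈ -90.7 km.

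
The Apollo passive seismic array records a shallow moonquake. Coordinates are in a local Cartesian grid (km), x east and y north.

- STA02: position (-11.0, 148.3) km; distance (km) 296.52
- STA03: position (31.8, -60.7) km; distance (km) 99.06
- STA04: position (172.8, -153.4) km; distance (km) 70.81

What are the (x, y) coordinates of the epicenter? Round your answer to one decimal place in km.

x ≈ 108.9 km, y ≈ -122.9 km

Circle about each station: (x + 11.0)² + (y − 148.3)² = 296.52²; (x − 31.8)² + (y + 60.7)² = 99.06²; (x − 172.8)² + (y + 153.4)² = 70.81².
Subtracting the STA02 equation from the STA03 and STA04 equations removes the quadratic terms:
85.6 x − 418.0 y = 60693.07
367.6 x − 603.4 y = 114187.56
Solving the 2×2 system: x ≈ 108.9, y ≈ -122.9 km.
Check against STA02 (with the unrounded x, y): √((x + 11.0)²+(y − 148.3)²) = 296.52 ≈ 296.52 km. ✓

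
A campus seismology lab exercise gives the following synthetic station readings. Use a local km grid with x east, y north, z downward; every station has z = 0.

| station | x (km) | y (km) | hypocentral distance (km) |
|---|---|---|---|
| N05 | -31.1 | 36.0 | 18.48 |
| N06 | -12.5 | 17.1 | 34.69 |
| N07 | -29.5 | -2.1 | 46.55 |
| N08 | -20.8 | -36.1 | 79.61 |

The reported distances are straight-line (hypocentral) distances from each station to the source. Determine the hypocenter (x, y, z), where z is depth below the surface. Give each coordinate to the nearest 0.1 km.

x ≈ -30.4 km, y ≈ 40.9 km, depth ≈ 17.8 km

Each station gives a sphere (x−x_i)² + (y−y_i)² + z² = d_i² (stations at z=0).
Subtracting the N05 sphere from N06 and N07: z² cancels, leaving linear equations in x and y:
37.2 x − 37.8 y = -2676.44
3.2 x − 76.2 y = -3213.94
Solving: x ≈ -30.386, y ≈ 40.902 km (keep extra digits for the depth step; rounded: -30.4, 40.9).
Then from the N05 sphere: z² = 18.48² − (x + 31.1)² − (y − 36.0)² with x = -30.386, y = 40.902, so z ≈ 17.804 ≈ 17.8 km.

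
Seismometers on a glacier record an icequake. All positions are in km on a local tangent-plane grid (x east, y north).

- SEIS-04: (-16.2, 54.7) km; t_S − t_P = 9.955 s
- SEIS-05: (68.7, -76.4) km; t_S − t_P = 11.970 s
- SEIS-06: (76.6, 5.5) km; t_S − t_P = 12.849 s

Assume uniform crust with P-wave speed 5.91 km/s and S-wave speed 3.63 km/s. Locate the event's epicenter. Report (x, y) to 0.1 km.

-36.7 km east, -36.7 km north

Distance from S−P lag: d = Δt · v_P v_S / (v_P − v_S) = Δt · (5.91·3.63)/(5.91−3.63) ≈ 9.4093·Δt.
So d_SEIS-04 = 93.67, d_SEIS-05 = 112.63, d_SEIS-06 = 120.90 km.
Circle about each station: (x + 16.2)² + (y − 54.7)² = 93.67²; (x − 68.7)² + (y + 76.4)² = 112.63²; (x − 76.6)² + (y − 5.5)² = 120.90².
Subtracting pairs of circle equations eliminates x²+y² and gives linear equations (the radical axes):
169.8 x − 262.2 y = 3390.67
185.6 x − 98.4 y = -3199.46
Solving the 2×2 system: x ≈ -36.7, y ≈ -36.7 km.
Check against SEIS-04 (with the unrounded x, y): √((x + 16.2)²+(y − 54.7)²) = 93.66 ≈ 93.67 km. ✓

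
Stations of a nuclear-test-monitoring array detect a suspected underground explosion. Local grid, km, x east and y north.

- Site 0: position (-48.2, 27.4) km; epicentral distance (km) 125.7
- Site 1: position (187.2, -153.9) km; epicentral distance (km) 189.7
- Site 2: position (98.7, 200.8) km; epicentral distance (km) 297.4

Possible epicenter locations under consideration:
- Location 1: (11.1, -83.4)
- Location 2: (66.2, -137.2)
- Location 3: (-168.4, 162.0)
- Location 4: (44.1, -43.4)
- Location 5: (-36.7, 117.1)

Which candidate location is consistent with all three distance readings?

For each candidate, compare |candidate − station| to the reported distance:
Location 1: residuals Site 0 0.0, Site 1 0.0, Site 2 0.0 → max 0.0 km
Location 2: residuals Site 0 74.8, Site 1 67.6, Site 2 42.2 → max 74.8 km
Location 3: residuals Site 0 54.8, Site 1 286.0, Site 2 27.5 → max 286.0 km
Location 4: residuals Site 0 9.4, Site 1 8.9, Site 2 47.2 → max 47.2 km
Location 5: residuals Site 0 35.3, Site 1 161.8, Site 2 138.2 → max 161.8 km
Only Location 1 has all residuals ≈ 0.

Location 1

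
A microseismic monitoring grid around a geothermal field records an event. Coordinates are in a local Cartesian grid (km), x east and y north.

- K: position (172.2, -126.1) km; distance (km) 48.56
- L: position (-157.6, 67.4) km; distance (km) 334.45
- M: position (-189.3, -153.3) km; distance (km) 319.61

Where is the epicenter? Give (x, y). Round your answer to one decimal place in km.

Circle about each station: (x − 172.2)² + (y + 126.1)² = 48.56²; (x + 157.6)² + (y − 67.4)² = 334.45²; (x + 189.3)² + (y + 153.3)² = 319.61².
Subtracting pairs of circle equations eliminates x²+y² and gives linear equations (the radical axes):
-659.6 x + 387.0 y = -125672.26
-723.0 x − 54.4 y = -86011.15
Solving the 2×2 system: x ≈ 127.1, y ≈ -108.1 km.
Check against K (with the unrounded x, y): √((x − 172.2)²+(y + 126.1)²) = 48.56 ≈ 48.56 km. ✓

x ≈ 127.1 km, y ≈ -108.1 km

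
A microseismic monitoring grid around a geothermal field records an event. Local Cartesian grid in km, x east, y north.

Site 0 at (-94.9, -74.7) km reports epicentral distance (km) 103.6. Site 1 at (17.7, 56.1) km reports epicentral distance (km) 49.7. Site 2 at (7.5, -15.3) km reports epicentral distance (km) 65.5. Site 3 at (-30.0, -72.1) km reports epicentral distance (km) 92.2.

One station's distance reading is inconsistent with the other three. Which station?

Solve using three stations at a time. Using Site 0, Site 2, Site 3 (subtract circle equations pairwise → linear system) gives (x, y) ≈ (-48.9, 18.2).
Distances from that point to each station vs reported:
  Site 0: calculated 103.7 vs reported 103.6 → residual 0.1 km
  Site 1: calculated 76.6 vs reported 49.7 → residual 26.9 km
  Site 2: calculated 65.6 vs reported 65.5 → residual 0.1 km
  Site 3: calculated 92.3 vs reported 92.2 → residual 0.1 km
Site 0, Site 2, Site 3 are mutually consistent (residuals ≈ 0); Site 1 is off by 26.9 km.

Site 1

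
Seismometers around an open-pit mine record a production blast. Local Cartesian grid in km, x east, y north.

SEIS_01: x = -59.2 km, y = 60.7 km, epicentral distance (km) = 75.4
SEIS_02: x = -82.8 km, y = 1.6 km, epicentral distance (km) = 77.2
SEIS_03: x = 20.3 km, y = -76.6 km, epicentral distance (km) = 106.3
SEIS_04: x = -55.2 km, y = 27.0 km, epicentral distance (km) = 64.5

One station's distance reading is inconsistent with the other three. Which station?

Solve using three stations at a time. Using SEIS_01, SEIS_03, SEIS_04 (subtract circle equations pairwise → linear system) gives (x, y) ≈ (9.2, 29.1).
Distances from that point to each station vs reported:
  SEIS_01: calculated 75.4 vs reported 75.4 → residual 0.0 km
  SEIS_02: calculated 96.1 vs reported 77.2 → residual 18.9 km
  SEIS_03: calculated 106.3 vs reported 106.3 → residual 0.0 km
  SEIS_04: calculated 64.5 vs reported 64.5 → residual 0.0 km
SEIS_01, SEIS_03, SEIS_04 are mutually consistent (residuals ≈ 0); SEIS_02 is off by 18.9 km.

SEIS_02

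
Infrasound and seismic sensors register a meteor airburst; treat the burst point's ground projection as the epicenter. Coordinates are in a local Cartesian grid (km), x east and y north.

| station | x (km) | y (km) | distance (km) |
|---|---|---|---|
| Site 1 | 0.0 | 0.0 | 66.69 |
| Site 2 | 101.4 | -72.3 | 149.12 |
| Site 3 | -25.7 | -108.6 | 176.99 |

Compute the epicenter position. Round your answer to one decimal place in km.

30.9 km east, 59.1 km north

Circle about each station: x² + y² = 66.69²; (x − 101.4)² + (y + 72.3)² = 149.12²; (x + 25.7)² + (y + 108.6)² = 176.99².
Subtracting the Site 1 equation from the Site 2 and Site 3 equations removes the quadratic terms:
202.8 x − 144.6 y = -2279.97
-51.4 x − 217.2 y = -14423.45
Solving the 2×2 system: x ≈ 30.9, y ≈ 59.1 km.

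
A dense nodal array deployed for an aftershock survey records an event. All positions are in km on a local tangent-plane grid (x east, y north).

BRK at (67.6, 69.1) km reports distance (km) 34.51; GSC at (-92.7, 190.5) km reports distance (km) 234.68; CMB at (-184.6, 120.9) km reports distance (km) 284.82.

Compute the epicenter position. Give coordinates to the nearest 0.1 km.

Circle about each station: (x − 67.6)² + (y − 69.1)² = 34.51²; (x + 92.7)² + (y − 190.5)² = 234.68²; (x + 184.6)² + (y − 120.9)² = 284.82².
Subtracting the BRK equation from the GSC and CMB equations removes the quadratic terms:
-320.6 x + 242.8 y = -18344.79
-504.4 x + 103.6 y = -40582.09
Solving the 2×2 system: x ≈ 89.1, y ≈ 42.1 km.
Check against BRK (with the unrounded x, y): √((x − 67.6)²+(y − 69.1)²) = 34.52 ≈ 34.51 km. ✓

(89.1, 42.1)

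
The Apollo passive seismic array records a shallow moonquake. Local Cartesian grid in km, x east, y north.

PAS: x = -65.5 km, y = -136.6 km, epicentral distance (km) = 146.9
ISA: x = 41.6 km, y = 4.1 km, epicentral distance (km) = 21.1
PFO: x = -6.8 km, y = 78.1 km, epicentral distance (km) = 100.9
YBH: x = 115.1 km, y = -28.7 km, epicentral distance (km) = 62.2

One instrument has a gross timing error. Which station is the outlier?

Solve using three stations at a time. Using ISA, PFO, YBH (subtract circle equations pairwise → linear system) gives (x, y) ≈ (62.8, 5.0).
Distances from that point to each station vs reported:
  PAS: calculated 191.1 vs reported 146.9 → residual 44.2 km
  ISA: calculated 21.2 vs reported 21.1 → residual 0.1 km
  PFO: calculated 100.9 vs reported 100.9 → residual 0.0 km
  YBH: calculated 62.2 vs reported 62.2 → residual 0.0 km
ISA, PFO, YBH are mutually consistent (residuals ≈ 0); PAS is off by 44.2 km.

PAS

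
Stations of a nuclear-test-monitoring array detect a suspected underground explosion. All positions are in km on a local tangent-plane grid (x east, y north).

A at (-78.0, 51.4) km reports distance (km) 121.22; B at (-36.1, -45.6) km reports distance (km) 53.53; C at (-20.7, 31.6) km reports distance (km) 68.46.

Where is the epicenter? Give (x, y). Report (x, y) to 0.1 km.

Circle about each station: (x + 78.0)² + (y − 51.4)² = 121.22²; (x + 36.1)² + (y + 45.6)² = 53.53²; (x + 20.7)² + (y − 31.6)² = 68.46².
Subtracting the A equation from the B and C equations removes the quadratic terms:
83.8 x − 194.0 y = 6485.44
114.6 x − 39.6 y = 2708.61
Solving the 2×2 system: x ≈ 14.2, y ≈ -27.3 km.

14.2 km east, -27.3 km north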